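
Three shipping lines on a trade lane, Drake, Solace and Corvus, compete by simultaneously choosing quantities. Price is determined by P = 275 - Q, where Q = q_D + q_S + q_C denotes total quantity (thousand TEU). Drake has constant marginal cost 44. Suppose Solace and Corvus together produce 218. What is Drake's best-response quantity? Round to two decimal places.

6.50

With rivals' combined output fixed at 218, Drake's profit is π_D = (275 - 218 - q_D)q_D - (44q_D) = (57 - q_D)q_D - (44q_D).
∂π_D/∂q_D = 13 - 2q_D = 0, so q_D = 13/2.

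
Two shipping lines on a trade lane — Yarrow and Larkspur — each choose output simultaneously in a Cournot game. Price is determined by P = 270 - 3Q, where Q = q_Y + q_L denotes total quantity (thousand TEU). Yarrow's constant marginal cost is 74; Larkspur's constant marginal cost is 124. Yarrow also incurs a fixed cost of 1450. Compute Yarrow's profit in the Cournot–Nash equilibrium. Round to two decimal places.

791.33

Yarrow's profit: π_Y = (270 - 3Q)q_Y - (74q_Y). Setting ∂π_Y/∂q_Y = 0: 196 - 6q_Y - 3(q_L) = 0.
Larkspur's profit: π_L = (270 - 3Q)q_L - (124q_L). Setting ∂π_L/∂q_L = 0: 146 - 6q_L - 3(q_Y) = 0.
So q_Y = (196 - 3q_L)/6 and q_L = (146 - 3q_Y)/6.
Substituting one into the other gives q_Y = 82/3 and q_L = 32/3.
Price P = 270 - 3·38 = 156.
Yarrow's profit: (156 - 74)·(82/3) - 1450 = 791.3333.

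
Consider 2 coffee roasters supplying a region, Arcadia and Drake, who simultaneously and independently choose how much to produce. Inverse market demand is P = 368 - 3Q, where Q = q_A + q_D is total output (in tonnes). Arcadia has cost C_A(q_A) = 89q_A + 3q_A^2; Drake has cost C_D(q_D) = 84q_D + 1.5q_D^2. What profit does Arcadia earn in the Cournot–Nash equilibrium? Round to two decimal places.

Arcadia's profit: π_A = (368 - 3Q)q_A - (89q_A + 3q_A²). Setting ∂π_A/∂q_A = 0: 279 - 12q_A - 3(q_D) = 0.
Drake's profit: π_D = (368 - 3Q)q_D - (84q_D + (3/2)q_D²). Setting ∂π_D/∂q_D = 0: 284 - 9q_D - 3(q_A) = 0.
So q_A = (279 - 3q_D)/12 and q_D = (284 - 3q_A)/9.
Solving the pair: q_A = 553/33, q_D = 857/33.
Price P = 368 - 3·(470/11) = 239.8182.
Arcadia's profit: 239.8182·(553/33) - 89·(553/33) - 3(553/33)² = 1684.8981.

1684.90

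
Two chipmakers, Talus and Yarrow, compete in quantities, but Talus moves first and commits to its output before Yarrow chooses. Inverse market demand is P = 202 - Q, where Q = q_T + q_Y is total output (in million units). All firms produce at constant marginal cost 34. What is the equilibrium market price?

76

The follower Yarrow best-responds to any q_T: π_Y = (202 - Q)q_Y - 34q_Y.
Follower FOC: 168 - q_T - 2q_Y = 0, so q_Y(q_T) = (168 - q_T)/2.
Talus substitutes q_Y(q_T) into its own profit: π_T = q_T(202 - q_T - (168 - q_T)/2) - 34q_T = (118 - (1/2)q_T)q_T - 34q_T.
The leader's first-order condition 84 - q_T = 0 yields q_T = 84.
Then q_Y = (168 - 84)/2 = 42.
Total output Q = 126, so price P = 202 - 126 = 76.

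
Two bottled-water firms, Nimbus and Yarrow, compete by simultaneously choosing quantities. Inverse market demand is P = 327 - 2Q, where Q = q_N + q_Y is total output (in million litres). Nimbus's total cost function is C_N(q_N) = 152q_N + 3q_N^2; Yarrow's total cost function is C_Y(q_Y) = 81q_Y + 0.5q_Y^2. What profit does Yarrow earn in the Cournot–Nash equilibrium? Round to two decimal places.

Nimbus's profit: π_N = (327 - 2Q)q_N - (152q_N + 3q_N²). Setting ∂π_N/∂q_N = 0: 175 - 10q_N - 2(q_Y) = 0.
Yarrow's first-order condition: 246 - 5q_Y - 2(q_N) = 0.
So q_N = (175 - 2q_Y)/10 and q_Y = (246 - 2q_N)/5.
Substituting one into the other gives q_N = 383/46 and q_Y = 1055/23.
Price P = 327 - 2·54.1957 = 218.6087.
Yarrow's profit: 218.6087·(1055/23) - 81·(1055/23) - (1/2)(1055/23)² = 5260.0425.

5260.04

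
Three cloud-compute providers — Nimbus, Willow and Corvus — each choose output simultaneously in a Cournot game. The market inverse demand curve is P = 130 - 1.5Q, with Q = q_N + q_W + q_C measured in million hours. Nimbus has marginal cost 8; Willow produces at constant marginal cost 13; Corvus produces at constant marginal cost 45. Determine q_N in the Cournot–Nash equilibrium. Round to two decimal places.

27.33

Nimbus's profit: π_N = (130 - 1.5Q)q_N - (8q_N). Setting ∂π_N/∂q_N = 0: 122 - 3q_N - (3/2)(q_W + q_C) = 0.
Willow's profit: π_W = (130 - 1.5Q)q_W - (13q_W). Setting ∂π_W/∂q_W = 0: 117 - 3q_W - (3/2)(q_N + q_C) = 0.
Corvus's first-order condition: 85 - 3q_C - (3/2)(q_N + q_W) = 0.
Summing all 3 equations gives 324 − 6Q = 0, hence Q = 54.
Back-substituting: q_N = (122 − 81)/(3/2) = 82/3, q_W = (117 − 81)/(3/2) = 24, q_C = (85 − 81)/(3/2) = 8/3.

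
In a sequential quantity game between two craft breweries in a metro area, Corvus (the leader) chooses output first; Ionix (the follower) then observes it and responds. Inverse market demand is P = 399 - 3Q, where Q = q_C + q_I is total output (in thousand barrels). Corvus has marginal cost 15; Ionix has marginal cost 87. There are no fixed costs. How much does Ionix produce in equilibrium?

14

The follower Ionix best-responds to any q_C: π_I = (399 - 3Q)q_I - 87q_I.
Setting the follower's marginal profit to zero, 312 - 3q_C - 6q_I = 0, i.e. q_I = (312 - 3q_C)/6.
The leader anticipates this reaction. Substituting into P = 399 - 3Q gives P = 243 - (3/2)q_C, so π_C = (243 - (3/2)q_C)q_C - 15q_C.
The leader's first-order condition 228 - 3q_C = 0 yields q_C = 76.
Then q_I = (312 - 3·76)/6 = 14.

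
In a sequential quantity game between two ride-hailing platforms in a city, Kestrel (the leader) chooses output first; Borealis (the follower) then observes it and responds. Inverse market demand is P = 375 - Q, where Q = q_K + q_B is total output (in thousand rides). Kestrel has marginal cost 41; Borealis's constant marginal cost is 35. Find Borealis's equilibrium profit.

7744

The follower Borealis best-responds to any q_K: π_B = (375 - Q)q_B - 35q_B.
Follower FOC: 340 - q_K - 2q_B = 0, so q_B(q_K) = (340 - q_K)/2.
Kestrel substitutes q_B(q_K) into its own profit: π_K = q_K(375 - q_K - (340 - q_K)/2) - 41q_K = (205 - (1/2)q_K)q_K - 41q_K.
The leader's first-order condition 164 - q_K = 0 yields q_K = 164.
Then q_B = (340 - 164)/2 = 88.
Price P = 375 - 252 = 123.
Borealis's profit: (123 - 35)·88 = 7744.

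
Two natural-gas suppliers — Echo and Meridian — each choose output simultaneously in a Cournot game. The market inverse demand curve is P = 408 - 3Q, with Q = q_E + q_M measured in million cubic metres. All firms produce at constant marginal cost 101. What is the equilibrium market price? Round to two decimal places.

203.33

A representative firm's profit is π_i = q_i(408 - 3Q) - 101q_i.
First-order condition (treating rivals' output as given): 307 - 6q_i - 3q_j = 0.
With identical firms every q_j equals q_i, so q_j = q_i and 307 = 9q_i, giving q_i = 307/9.
Total output Q = 614/9, so price P = 408 - 3·(614/9) = 610/3.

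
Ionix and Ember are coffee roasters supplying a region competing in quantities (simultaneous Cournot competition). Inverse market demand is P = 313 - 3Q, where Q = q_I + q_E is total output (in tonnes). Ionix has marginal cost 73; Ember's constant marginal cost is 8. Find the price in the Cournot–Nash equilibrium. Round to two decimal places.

131.33

Ionix's profit: π_I = (313 - 3Q)q_I - (73q_I). Setting ∂π_I/∂q_I = 0: 240 - 6q_I - 3(q_E) = 0.
Ember's first-order condition: 305 - 6q_E - 3(q_I) = 0.
Best responses: q_I = (240 - 3q_E)/6, q_E = (305 - 3q_I)/6.
Substituting one into the other gives q_I = 175/9 and q_E = 370/9.
Total output Q = 545/9, so price P = 313 - 3·(545/9) = 394/3.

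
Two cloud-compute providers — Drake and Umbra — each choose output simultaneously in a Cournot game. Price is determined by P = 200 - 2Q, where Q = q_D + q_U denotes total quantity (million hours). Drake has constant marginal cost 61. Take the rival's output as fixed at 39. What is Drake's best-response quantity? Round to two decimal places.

With the rival's output fixed at 39, Drake's profit is π_D = (200 - 2·39 - 2q_D)q_D - (61q_D) = (122 - 2q_D)q_D - (61q_D).
∂π_D/∂q_D = 61 - 4q_D = 0, so q_D = 61/4.

15.25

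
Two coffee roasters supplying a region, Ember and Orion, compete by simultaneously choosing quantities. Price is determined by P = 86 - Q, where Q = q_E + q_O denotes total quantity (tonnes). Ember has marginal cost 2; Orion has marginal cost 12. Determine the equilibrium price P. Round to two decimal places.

Ember's profit: π_E = (86 - Q)q_E - (2q_E). Setting ∂π_E/∂q_E = 0: 84 - 2q_E - (q_O) = 0.
Orion's first-order condition: 74 - 2q_O - (q_E) = 0.
Best responses: q_E = (84 - q_O)/2, q_O = (74 - q_E)/2.
Solving the pair: q_E = 94/3, q_O = 64/3.
Total output Q = 158/3, so price P = 86 - 158/3 = 100/3.

33.33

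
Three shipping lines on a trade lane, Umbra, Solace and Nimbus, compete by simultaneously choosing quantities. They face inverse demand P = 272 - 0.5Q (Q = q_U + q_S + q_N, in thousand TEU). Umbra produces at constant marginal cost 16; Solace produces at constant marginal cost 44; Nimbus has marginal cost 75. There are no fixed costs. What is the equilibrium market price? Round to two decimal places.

101.75

Umbra's profit: π_U = (272 - 0.5Q)q_U - (16q_U). Setting ∂π_U/∂q_U = 0: 256 - q_U - (1/2)(q_S + q_N) = 0.
Solace's first-order condition: 228 - q_S - (1/2)(q_U + q_N) = 0.
Nimbus's first-order condition: 197 - q_N - (1/2)(q_U + q_S) = 0.
Adding the 3 first-order conditions: 681 − 2Q = 0, so Q = 681/2.
Back-substituting: q_U = (256 − 681/4)/(1/2) = 343/2, q_S = (228 − 681/4)/(1/2) = 231/2, q_N = (197 − 681/4)/(1/2) = 107/2.
Total output Q = 681/2, so price P = 272 - (1/2)·(681/2) = 407/4.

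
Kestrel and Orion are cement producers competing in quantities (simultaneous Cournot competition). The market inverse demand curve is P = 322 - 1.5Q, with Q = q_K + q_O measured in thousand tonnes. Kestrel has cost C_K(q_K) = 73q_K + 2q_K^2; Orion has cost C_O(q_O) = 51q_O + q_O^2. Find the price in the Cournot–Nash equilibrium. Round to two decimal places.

Kestrel's profit: π_K = (322 - 1.5Q)q_K - (73q_K + 2q_K²). Setting ∂π_K/∂q_K = 0: 249 - 7q_K - (3/2)(q_O) = 0.
Orion's first-order condition: 271 - 5q_O - (3/2)(q_K) = 0.
Best responses: q_K = (249 - (3/2)q_O)/7, q_O = (271 - (3/2)q_K)/5.
Solving the pair: q_K = 25.6031, q_O = 46.5191.
Total output Q = 72.1221, so price P = 322 - (3/2)·72.1221 = 213.8168.

213.82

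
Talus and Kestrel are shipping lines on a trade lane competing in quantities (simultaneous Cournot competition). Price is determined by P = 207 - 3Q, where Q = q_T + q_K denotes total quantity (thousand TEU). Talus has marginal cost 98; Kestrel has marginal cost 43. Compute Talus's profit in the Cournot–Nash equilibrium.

Talus's profit: π_T = (207 - 3Q)q_T - (98q_T). Setting ∂π_T/∂q_T = 0: 109 - 6q_T - 3(q_K) = 0.
Kestrel's profit: π_K = (207 - 3Q)q_K - (43q_K). Setting ∂π_K/∂q_K = 0: 164 - 6q_K - 3(q_T) = 0.
So q_T = (109 - 3q_K)/6 and q_K = (164 - 3q_T)/6.
Solving the pair: q_T = 6, q_K = 73/3.
Price P = 207 - 3·(91/3) = 116.
Talus's profit: (116 - 98)·6 = 108.

108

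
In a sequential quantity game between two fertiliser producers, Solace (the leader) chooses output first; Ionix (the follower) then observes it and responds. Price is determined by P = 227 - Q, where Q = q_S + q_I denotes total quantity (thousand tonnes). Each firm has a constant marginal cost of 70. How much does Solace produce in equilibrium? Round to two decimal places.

78.50

Solve by backward induction. Given q_S, the follower Ionix maximises π_I = (227 - q_S - q_I)q_I - 70q_I.
Follower FOC: 157 - q_S - 2q_I = 0, so q_I(q_S) = (157 - q_S)/2.
The leader anticipates this reaction. Substituting into P = 227 - Q gives P = 297/2 - (1/2)q_S, so π_S = (297/2 - (1/2)q_S)q_S - 70q_S.
Leader FOC: 157/2 - q_S = 0, so q_S = 157/2.
Then q_I = (157 - 157/2)/2 = 157/4.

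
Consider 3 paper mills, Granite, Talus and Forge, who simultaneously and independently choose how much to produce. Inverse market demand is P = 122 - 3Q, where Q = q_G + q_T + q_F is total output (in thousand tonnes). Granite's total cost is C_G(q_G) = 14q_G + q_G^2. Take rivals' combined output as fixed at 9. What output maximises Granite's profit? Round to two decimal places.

With rivals' combined output fixed at 9, Granite's profit is π_G = (122 - 3·9 - 3q_G)q_G - (14q_G + q_G²) = (95 - 3q_G)q_G - (14q_G + q_G²).
∂π_G/∂q_G = 81 - 8q_G = 0, so q_G = 81/8.

10.13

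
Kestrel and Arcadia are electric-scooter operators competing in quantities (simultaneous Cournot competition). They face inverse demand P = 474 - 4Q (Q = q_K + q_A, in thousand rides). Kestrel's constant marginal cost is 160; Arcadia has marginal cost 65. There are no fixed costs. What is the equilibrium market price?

Kestrel's profit: π_K = (474 - 4Q)q_K - (160q_K). Setting ∂π_K/∂q_K = 0: 314 - 8q_K - 4(q_A) = 0.
Arcadia's first-order condition: 409 - 8q_A - 4(q_K) = 0.
Best responses: q_K = (314 - 4q_A)/8, q_A = (409 - 4q_K)/8.
Solving the pair: q_K = 73/4, q_A = 42.
Total output Q = 241/4, so price P = 474 - 4·(241/4) = 233.

233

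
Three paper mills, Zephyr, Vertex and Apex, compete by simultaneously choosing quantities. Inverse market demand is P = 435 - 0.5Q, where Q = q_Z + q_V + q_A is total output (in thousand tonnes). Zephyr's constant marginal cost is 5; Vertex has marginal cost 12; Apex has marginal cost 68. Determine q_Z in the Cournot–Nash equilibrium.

250

Zephyr's profit: π_Z = (435 - 0.5Q)q_Z - (5q_Z). Setting ∂π_Z/∂q_Z = 0: 430 - q_Z - (1/2)(q_V + q_A) = 0.
Vertex's first-order condition: 423 - q_V - (1/2)(q_Z + q_A) = 0.
Apex's first-order condition: 367 - q_A - (1/2)(q_Z + q_V) = 0.
Adding the 3 first-order conditions: 1220 − 2Q = 0, so Q = 610.
Back-substituting: q_Z = (430 − 305)/(1/2) = 250, q_V = (423 − 305)/(1/2) = 236, q_A = (367 − 305)/(1/2) = 124.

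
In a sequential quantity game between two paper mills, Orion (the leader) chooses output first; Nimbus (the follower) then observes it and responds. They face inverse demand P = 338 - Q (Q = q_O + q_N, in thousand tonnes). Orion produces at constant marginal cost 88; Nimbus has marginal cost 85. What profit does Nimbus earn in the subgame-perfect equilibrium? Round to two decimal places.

4192.56

Solve by backward induction. Given q_O, the follower Nimbus maximises π_N = (338 - q_O - q_N)q_N - 85q_N.
Follower FOC: 253 - q_O - 2q_N = 0, so q_N(q_O) = (253 - q_O)/2.
Orion substitutes q_N(q_O) into its own profit: π_O = q_O(338 - q_O - (253 - q_O)/2) - 88q_O = (423/2 - (1/2)q_O)q_O - 88q_O.
Leader FOC: 247/2 - q_O = 0, so q_O = 247/2.
Then q_N = (253 - 247/2)/2 = 259/4.
Price P = 338 - 753/4 = 599/4.
Nimbus's profit: (599/4 - 85)·(259/4) = 4192.5625.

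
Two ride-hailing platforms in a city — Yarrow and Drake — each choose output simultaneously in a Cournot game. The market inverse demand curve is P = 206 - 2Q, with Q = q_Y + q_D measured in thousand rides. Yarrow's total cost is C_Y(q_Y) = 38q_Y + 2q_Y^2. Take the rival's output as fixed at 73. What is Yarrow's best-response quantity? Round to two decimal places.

2.75

With the rival's output fixed at 73, Yarrow's profit is π_Y = (206 - 2·73 - 2q_Y)q_Y - (38q_Y + 2q_Y²) = (60 - 2q_Y)q_Y - (38q_Y + 2q_Y²).
∂π_Y/∂q_Y = 22 - 8q_Y = 0, so q_Y = 11/4.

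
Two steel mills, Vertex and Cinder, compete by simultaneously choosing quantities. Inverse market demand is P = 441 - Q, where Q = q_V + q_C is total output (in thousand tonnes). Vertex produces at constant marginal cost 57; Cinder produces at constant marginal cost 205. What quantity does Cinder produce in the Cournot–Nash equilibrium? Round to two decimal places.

29.33

Vertex's profit: π_V = (441 - Q)q_V - (57q_V). Setting ∂π_V/∂q_V = 0: 384 - 2q_V - (q_C) = 0.
Cinder's profit: π_C = (441 - Q)q_C - (205q_C). Setting ∂π_C/∂q_C = 0: 236 - 2q_C - (q_V) = 0.
Rearranging gives the reaction functions q_V = (384 - q_C)/2 and q_C = (236 - q_V)/2.
Solving the pair: q_V = 532/3, q_C = 88/3.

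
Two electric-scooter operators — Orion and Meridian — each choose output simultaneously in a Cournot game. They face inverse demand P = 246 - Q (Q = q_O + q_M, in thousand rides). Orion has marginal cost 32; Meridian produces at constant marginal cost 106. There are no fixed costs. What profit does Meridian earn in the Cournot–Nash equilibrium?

484

Orion's profit: π_O = (246 - Q)q_O - (32q_O). Setting ∂π_O/∂q_O = 0: 214 - 2q_O - (q_M) = 0.
Meridian's profit: π_M = (246 - Q)q_M - (106q_M). Setting ∂π_M/∂q_M = 0: 140 - 2q_M - (q_O) = 0.
Rearranging gives the reaction functions q_O = (214 - q_M)/2 and q_M = (140 - q_O)/2.
Substituting one into the other gives q_O = 96 and q_M = 22.
Price P = 246 - 118 = 128.
Meridian's profit: (128 - 106)·22 = 484.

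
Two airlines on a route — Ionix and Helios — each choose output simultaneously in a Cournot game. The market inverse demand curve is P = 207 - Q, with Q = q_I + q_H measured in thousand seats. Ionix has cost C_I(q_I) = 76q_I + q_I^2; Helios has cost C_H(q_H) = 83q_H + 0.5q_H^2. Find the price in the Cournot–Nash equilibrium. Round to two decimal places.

149.36

Ionix's profit: π_I = (207 - Q)q_I - (76q_I + q_I²). Setting ∂π_I/∂q_I = 0: 131 - 4q_I - (q_H) = 0.
Helios's first-order condition: 124 - 3q_H - (q_I) = 0.
So q_I = (131 - q_H)/4 and q_H = (124 - q_I)/3.
Substituting one into the other gives q_I = 269/11 and q_H = 365/11.
Total output Q = 634/11, so price P = 207 - 634/11 = 1643/11.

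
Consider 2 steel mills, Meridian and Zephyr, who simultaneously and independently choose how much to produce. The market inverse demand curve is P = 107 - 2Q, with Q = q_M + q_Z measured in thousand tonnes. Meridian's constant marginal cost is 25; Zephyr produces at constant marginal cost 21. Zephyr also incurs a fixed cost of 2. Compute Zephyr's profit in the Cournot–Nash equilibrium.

Meridian's profit: π_M = (107 - 2Q)q_M - (25q_M). Setting ∂π_M/∂q_M = 0: 82 - 4q_M - 2(q_Z) = 0.
Zephyr's profit: π_Z = (107 - 2Q)q_Z - (21q_Z). Setting ∂π_Z/∂q_Z = 0: 86 - 4q_Z - 2(q_M) = 0.
Best responses: q_M = (82 - 2q_Z)/4, q_Z = (86 - 2q_M)/4.
Solving the pair: q_M = 13, q_Z = 15.
Price P = 107 - 2·28 = 51.
Zephyr's profit: (51 - 21)·15 - 2 = 448.

448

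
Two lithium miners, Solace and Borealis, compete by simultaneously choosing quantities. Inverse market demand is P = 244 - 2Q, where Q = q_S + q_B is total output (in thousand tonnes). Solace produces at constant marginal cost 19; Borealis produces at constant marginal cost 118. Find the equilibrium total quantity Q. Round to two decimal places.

58.50

Solace's profit: π_S = (244 - 2Q)q_S - (19q_S). Setting ∂π_S/∂q_S = 0: 225 - 4q_S - 2(q_B) = 0.
Borealis's first-order condition: 126 - 4q_B - 2(q_S) = 0.
So q_S = (225 - 2q_B)/4 and q_B = (126 - 2q_S)/4.
Substituting one into the other gives q_S = 54 and q_B = 9/2.
Total output Q = 54 + 9/2 = 117/2.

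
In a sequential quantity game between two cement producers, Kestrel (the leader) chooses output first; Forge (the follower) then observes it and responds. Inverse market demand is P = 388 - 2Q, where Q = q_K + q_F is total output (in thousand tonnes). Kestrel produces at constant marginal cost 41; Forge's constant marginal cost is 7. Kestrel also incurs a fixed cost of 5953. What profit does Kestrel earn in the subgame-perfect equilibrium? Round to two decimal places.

Solve by backward induction. Given q_K, the follower Forge maximises π_F = (388 - 2q_K - 2q_F)q_F - 7q_F.
∂π_F/∂q_F = 381 - 2q_K - 4q_F = 0 gives the reaction function q_F = (381 - 2q_K)/4.
The leader anticipates this reaction. Substituting into P = 388 - 2Q gives P = 395/2 - q_K, so π_K = (395/2 - q_K)q_K - 41q_K.
Leader FOC: 313/2 - 2q_K = 0, so q_K = 313/4.
Then q_F = (381 - 2·(313/4))/4 = 449/8.
Price P = 388 - 2·(1075/8) = 477/4.
Kestrel's profit: (477/4 - 41)·(313/4) - 5953 = 170.0625.

170.06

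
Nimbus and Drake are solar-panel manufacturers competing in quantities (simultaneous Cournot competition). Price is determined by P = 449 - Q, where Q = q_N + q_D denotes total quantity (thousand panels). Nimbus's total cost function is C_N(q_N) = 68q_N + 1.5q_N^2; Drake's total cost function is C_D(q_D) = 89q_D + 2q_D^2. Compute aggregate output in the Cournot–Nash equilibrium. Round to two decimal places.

Nimbus's profit: π_N = (449 - Q)q_N - (68q_N + (3/2)q_N²). Setting ∂π_N/∂q_N = 0: 381 - 5q_N - (q_D) = 0.
Drake's first-order condition: 360 - 6q_D - (q_N) = 0.
So q_N = (381 - q_D)/5 and q_D = (360 - q_N)/6.
Solving the pair: q_N = 1926/29, q_D = 1419/29.
Total output Q = 1926/29 + 1419/29 = 115.3448.

115.34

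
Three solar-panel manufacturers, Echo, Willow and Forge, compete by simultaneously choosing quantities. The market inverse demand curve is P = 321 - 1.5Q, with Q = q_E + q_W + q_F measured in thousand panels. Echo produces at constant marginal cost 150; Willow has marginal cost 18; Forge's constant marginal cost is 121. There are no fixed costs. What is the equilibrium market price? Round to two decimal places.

152.50

Echo's profit: π_E = (321 - 1.5Q)q_E - (150q_E). Setting ∂π_E/∂q_E = 0: 171 - 3q_E - (3/2)(q_W + q_F) = 0.
Willow's profit: π_W = (321 - 1.5Q)q_W - (18q_W). Setting ∂π_W/∂q_W = 0: 303 - 3q_W - (3/2)(q_E + q_F) = 0.
Forge's first-order condition: 200 - 3q_F - (3/2)(q_E + q_W) = 0.
Adding the 3 conditions: 674 − 3Q − 3Q = 0, i.e. Q = 337/3.
Back-substituting: q_E = (171 − 337/2)/(3/2) = 5/3, q_W = (303 − 337/2)/(3/2) = 269/3, q_F = (200 − 337/2)/(3/2) = 21.
Total output Q = 337/3, so price P = 321 - (3/2)·(337/3) = 305/2.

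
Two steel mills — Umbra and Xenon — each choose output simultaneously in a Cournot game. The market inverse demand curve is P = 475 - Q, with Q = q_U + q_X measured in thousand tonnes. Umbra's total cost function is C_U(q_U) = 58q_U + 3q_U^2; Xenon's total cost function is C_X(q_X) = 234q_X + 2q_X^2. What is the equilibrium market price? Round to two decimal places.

394.74

Umbra's profit: π_U = (475 - Q)q_U - (58q_U + 3q_U²). Setting ∂π_U/∂q_U = 0: 417 - 8q_U - (q_X) = 0.
Xenon's first-order condition: 241 - 6q_X - (q_U) = 0.
Best responses: q_U = (417 - q_X)/8, q_X = (241 - q_U)/6.
Substituting one into the other gives q_U = 48.1064 and q_X = 1511/47.
Total output Q = 80.2553, so price P = 475 - 80.2553 = 394.7447.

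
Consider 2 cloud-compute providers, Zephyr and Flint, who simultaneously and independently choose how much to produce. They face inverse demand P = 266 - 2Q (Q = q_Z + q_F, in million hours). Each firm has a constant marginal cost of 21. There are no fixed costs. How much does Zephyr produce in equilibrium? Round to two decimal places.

40.83

A representative firm's profit is π_i = q_i(266 - 2Q) - 21q_i.
Setting ∂π_i/∂q_i = 0 with rivals' quantities fixed: 245 - 4q_i - 2q_j = 0.
With identical firms every q_j equals q_i, so q_j = q_i and 245 = 6q_i, giving q_i = 245/6.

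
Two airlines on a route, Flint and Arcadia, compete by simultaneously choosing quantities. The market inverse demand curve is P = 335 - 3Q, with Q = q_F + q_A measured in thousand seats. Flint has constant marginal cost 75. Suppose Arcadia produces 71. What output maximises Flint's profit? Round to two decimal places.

With the rival's output fixed at 71, Flint's profit is π_F = (335 - 3·71 - 3q_F)q_F - (75q_F) = (122 - 3q_F)q_F - (75q_F).
∂π_F/∂q_F = 47 - 6q_F = 0, so q_F = 47/6.

7.83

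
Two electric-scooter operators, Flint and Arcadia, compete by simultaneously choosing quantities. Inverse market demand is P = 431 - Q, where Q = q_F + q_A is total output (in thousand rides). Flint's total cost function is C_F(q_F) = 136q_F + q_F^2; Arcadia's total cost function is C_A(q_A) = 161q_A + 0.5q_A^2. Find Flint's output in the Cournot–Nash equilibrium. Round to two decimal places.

55.91

Flint's profit: π_F = (431 - Q)q_F - (136q_F + q_F²). Setting ∂π_F/∂q_F = 0: 295 - 4q_F - (q_A) = 0.
Arcadia's profit: π_A = (431 - Q)q_A - (161q_A + (1/2)q_A²). Setting ∂π_A/∂q_A = 0: 270 - 3q_A - (q_F) = 0.
Best responses: q_F = (295 - q_A)/4, q_A = (270 - q_F)/3.
Solving the pair: q_F = 615/11, q_A = 785/11.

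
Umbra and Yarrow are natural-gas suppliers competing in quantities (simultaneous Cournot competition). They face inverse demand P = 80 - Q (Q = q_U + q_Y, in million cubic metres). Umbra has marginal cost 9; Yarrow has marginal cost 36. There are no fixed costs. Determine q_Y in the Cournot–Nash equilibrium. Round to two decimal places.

5.67

Umbra's profit: π_U = (80 - Q)q_U - (9q_U). Setting ∂π_U/∂q_U = 0: 71 - 2q_U - (q_Y) = 0.
Yarrow's profit: π_Y = (80 - Q)q_Y - (36q_Y). Setting ∂π_Y/∂q_Y = 0: 44 - 2q_Y - (q_U) = 0.
Rearranging gives the reaction functions q_U = (71 - q_Y)/2 and q_Y = (44 - q_U)/2.
Solving the pair: q_U = 98/3, q_Y = 17/3.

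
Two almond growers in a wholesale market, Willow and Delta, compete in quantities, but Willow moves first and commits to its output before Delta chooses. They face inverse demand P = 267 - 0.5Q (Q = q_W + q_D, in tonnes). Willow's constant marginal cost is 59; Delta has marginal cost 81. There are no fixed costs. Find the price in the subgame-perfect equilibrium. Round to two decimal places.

116.50

Solve by backward induction. Given q_W, the follower Delta maximises π_D = (267 - (1/2)q_W - (1/2)q_D)q_D - 81q_D.
Follower FOC: 186 - (1/2)q_W - q_D = 0, so q_D(q_W) = (186 - (1/2)q_W).
Willow substitutes q_D(q_W) into its own profit: π_W = q_W(267 - (1/2)q_W - (186 - (1/2)q_W)/2) - 59q_W = (174 - (1/4)q_W)q_W - 59q_W.
The leader's first-order condition 115 - (1/2)q_W = 0 yields q_W = 230.
Then q_D = (186 - (1/2)·230) = 71.
Total output Q = 301, so price P = 267 - (1/2)·301 = 233/2.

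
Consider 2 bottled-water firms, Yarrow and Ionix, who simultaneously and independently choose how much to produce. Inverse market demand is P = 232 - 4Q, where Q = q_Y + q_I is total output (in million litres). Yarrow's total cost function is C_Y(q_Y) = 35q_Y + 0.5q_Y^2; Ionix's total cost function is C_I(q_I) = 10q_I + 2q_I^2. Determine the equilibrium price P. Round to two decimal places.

Yarrow's profit: π_Y = (232 - 4Q)q_Y - (35q_Y + (1/2)q_Y²). Setting ∂π_Y/∂q_Y = 0: 197 - 9q_Y - 4(q_I) = 0.
Ionix's profit: π_I = (232 - 4Q)q_I - (10q_I + 2q_I²). Setting ∂π_I/∂q_I = 0: 222 - 12q_I - 4(q_Y) = 0.
Rearranging gives the reaction functions q_Y = (197 - 4q_I)/9 and q_I = (222 - 4q_Y)/12.
Solving the pair: q_Y = 369/23, q_I = 605/46.
Total output Q = 1343/46, so price P = 232 - 4·(1343/46) = 115.2174.

115.22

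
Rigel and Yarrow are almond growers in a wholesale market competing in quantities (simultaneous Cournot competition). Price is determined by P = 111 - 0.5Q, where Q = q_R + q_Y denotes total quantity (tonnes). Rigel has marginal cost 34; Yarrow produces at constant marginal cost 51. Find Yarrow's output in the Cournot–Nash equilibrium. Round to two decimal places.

28.67

Rigel's profit: π_R = (111 - 0.5Q)q_R - (34q_R). Setting ∂π_R/∂q_R = 0: 77 - q_R - (1/2)(q_Y) = 0.
Yarrow's first-order condition: 60 - q_Y - (1/2)(q_R) = 0.
So q_R = (77 - (1/2)q_Y) and q_Y = (60 - (1/2)q_R).
Solving the pair: q_R = 188/3, q_Y = 86/3.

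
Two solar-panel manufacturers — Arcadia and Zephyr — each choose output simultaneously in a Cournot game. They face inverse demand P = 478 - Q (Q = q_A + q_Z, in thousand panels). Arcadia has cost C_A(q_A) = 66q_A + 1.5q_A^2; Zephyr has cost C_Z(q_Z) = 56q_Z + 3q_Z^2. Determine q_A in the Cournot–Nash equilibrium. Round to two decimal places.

73.69

Arcadia's profit: π_A = (478 - Q)q_A - (66q_A + (3/2)q_A²). Setting ∂π_A/∂q_A = 0: 412 - 5q_A - (q_Z) = 0.
Zephyr's first-order condition: 422 - 8q_Z - (q_A) = 0.
Best responses: q_A = (412 - q_Z)/5, q_Z = (422 - q_A)/8.
Solving the pair: q_A = 958/13, q_Z = 566/13.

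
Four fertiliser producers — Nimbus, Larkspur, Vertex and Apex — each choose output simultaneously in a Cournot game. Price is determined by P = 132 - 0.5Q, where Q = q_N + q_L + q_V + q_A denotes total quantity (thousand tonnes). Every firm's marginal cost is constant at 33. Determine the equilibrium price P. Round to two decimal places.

Each firm earns π_i = (132 - 0.5Q)q_i - 33q_i.
First-order condition (treating rivals' output as given): 99 - q_i - (1/2)·Σ_{j≠i} q_j = 0.
By symmetry each firm produces the same amount; substituting Σ_{j≠i} q_j = 3q_i yields q_i = 99/(5/2) = 198/5.
Total output Q = 792/5, so price P = 132 - (1/2)·(792/5) = 264/5.

52.80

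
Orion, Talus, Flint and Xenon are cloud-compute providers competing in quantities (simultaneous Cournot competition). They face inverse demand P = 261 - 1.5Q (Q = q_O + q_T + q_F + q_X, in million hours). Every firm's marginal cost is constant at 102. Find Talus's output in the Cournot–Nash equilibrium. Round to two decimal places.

A representative firm's profit is π_i = q_i(261 - 1.5Q) - 102q_i.
First-order condition (treating rivals' output as given): 159 - 3q_i - (3/2)·Σ_{j≠i} q_j = 0.
By symmetry each firm produces the same amount; substituting Σ_{j≠i} q_j = 3q_i yields q_i = 159/(15/2) = 106/5.

21.20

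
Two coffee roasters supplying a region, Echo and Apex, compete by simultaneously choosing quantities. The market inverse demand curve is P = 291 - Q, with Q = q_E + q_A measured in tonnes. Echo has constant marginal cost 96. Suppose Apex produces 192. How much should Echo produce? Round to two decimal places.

With the rival's output fixed at 192, Echo's profit is π_E = (291 - 192 - q_E)q_E - (96q_E) = (99 - q_E)q_E - (96q_E).
∂π_E/∂q_E = 3 - 2q_E = 0, so q_E = 3/2.

1.50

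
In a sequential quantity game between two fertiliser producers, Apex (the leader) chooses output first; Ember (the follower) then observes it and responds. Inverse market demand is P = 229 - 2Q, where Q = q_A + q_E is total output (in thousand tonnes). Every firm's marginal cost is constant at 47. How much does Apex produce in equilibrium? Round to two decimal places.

45.50

Solve by backward induction. Given q_A, the follower Ember maximises π_E = (229 - 2q_A - 2q_E)q_E - 47q_E.
Follower FOC: 182 - 2q_A - 4q_E = 0, so q_E(q_A) = (182 - 2q_A)/4.
Apex substitutes q_E(q_A) into its own profit: π_A = q_A(229 - 2q_A - (182 - 2q_A)/2) - 47q_A = (138 - q_A)q_A - 47q_A.
The leader's first-order condition 91 - 2q_A = 0 yields q_A = 91/2.
Then q_E = (182 - 2·(91/2))/4 = 91/4.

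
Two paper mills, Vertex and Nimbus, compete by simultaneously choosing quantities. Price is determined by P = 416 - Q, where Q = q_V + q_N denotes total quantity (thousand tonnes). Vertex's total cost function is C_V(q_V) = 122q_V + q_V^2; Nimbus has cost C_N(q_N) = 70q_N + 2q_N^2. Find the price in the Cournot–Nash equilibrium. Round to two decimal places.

Vertex's profit: π_V = (416 - Q)q_V - (122q_V + q_V²). Setting ∂π_V/∂q_V = 0: 294 - 4q_V - (q_N) = 0.
Nimbus's profit: π_N = (416 - Q)q_N - (70q_N + 2q_N²). Setting ∂π_N/∂q_N = 0: 346 - 6q_N - (q_V) = 0.
Best responses: q_V = (294 - q_N)/4, q_N = (346 - q_V)/6.
Substituting one into the other gives q_V = 1418/23 and q_N = 1090/23.
Total output Q = 109.0435, so price P = 416 - 109.0435 = 306.9565.

306.96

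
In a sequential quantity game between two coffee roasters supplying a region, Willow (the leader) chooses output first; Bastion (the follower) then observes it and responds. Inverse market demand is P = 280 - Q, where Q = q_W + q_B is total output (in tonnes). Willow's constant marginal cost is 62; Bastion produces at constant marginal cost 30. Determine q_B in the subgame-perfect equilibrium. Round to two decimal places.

The follower Bastion best-responds to any q_W: π_B = (280 - Q)q_B - 30q_B.
∂π_B/∂q_B = 250 - q_W - 2q_B = 0 gives the reaction function q_B = (250 - q_W)/2.
Willow substitutes q_B(q_W) into its own profit: π_W = q_W(280 - q_W - (250 - q_W)/2) - 62q_W = (155 - (1/2)q_W)q_W - 62q_W.
Leader FOC: 93 - q_W = 0, so q_W = 93.
Then q_B = (250 - 93)/2 = 157/2.

78.50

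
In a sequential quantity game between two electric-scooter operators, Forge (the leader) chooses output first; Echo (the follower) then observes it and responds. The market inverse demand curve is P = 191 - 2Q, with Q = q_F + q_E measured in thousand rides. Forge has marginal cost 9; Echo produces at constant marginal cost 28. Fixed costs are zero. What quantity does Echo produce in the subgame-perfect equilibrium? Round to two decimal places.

15.63

The follower Echo best-responds to any q_F: π_E = (191 - 2Q)q_E - 28q_E.
∂π_E/∂q_E = 163 - 2q_F - 4q_E = 0 gives the reaction function q_E = (163 - 2q_F)/4.
Forge substitutes q_E(q_F) into its own profit: π_F = q_F(191 - 2q_F - (163 - 2q_F)/2) - 9q_F = (219/2 - q_F)q_F - 9q_F.
Maximising: ∂π_F/∂q_F = 201/2 - 2q_F = 0, giving q_F = 201/4.
Then q_E = (163 - 2·(201/4))/4 = 125/8.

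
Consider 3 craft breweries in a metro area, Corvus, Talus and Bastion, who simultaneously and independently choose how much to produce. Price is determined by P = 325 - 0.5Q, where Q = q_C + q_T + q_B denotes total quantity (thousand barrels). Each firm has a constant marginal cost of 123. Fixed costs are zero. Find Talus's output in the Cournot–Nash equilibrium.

101

Each firm earns π_i = (325 - 0.5Q)q_i - 123q_i.
Setting ∂π_i/∂q_i = 0 with rivals' quantities fixed: 202 - q_i - (1/2)·Σ_{j≠i} q_j = 0.
By symmetry each firm produces the same amount; substituting Σ_{j≠i} q_j = 2q_i yields q_i = 202/2 = 101.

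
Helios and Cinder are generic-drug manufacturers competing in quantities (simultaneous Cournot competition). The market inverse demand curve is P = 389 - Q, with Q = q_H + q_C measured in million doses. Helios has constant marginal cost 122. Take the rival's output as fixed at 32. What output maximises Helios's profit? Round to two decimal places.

With the rival's output fixed at 32, Helios's profit is π_H = (389 - 32 - q_H)q_H - (122q_H) = (357 - q_H)q_H - (122q_H).
∂π_H/∂q_H = 235 - 2q_H = 0, so q_H = 235/2.

117.50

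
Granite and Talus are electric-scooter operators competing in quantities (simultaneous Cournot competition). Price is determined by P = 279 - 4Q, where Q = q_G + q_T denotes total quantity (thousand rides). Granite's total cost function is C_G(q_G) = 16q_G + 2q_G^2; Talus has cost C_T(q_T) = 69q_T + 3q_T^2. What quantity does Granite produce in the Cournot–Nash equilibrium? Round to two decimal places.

18.70

Granite's profit: π_G = (279 - 4Q)q_G - (16q_G + 2q_G²). Setting ∂π_G/∂q_G = 0: 263 - 12q_G - 4(q_T) = 0.
Talus's profit: π_T = (279 - 4Q)q_T - (69q_T + 3q_T²). Setting ∂π_T/∂q_T = 0: 210 - 14q_T - 4(q_G) = 0.
Rearranging gives the reaction functions q_G = (263 - 4q_T)/12 and q_T = (210 - 4q_G)/14.
Solving the pair: q_G = 1421/76, q_T = 367/38.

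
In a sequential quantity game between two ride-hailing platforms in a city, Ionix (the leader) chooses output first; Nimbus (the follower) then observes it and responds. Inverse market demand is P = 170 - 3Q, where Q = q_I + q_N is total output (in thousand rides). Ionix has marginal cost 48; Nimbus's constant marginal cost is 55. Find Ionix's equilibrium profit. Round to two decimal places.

693.38

The follower Nimbus best-responds to any q_I: π_N = (170 - 3Q)q_N - 55q_N.
Setting the follower's marginal profit to zero, 115 - 3q_I - 6q_N = 0, i.e. q_N = (115 - 3q_I)/6.
The leader anticipates this reaction. Substituting into P = 170 - 3Q gives P = 225/2 - (3/2)q_I, so π_I = (225/2 - (3/2)q_I)q_I - 48q_I.
Maximising: ∂π_I/∂q_I = 129/2 - 3q_I = 0, giving q_I = 43/2.
Then q_N = (115 - 3·(43/2))/6 = 101/12.
Price P = 170 - 3·(359/12) = 321/4.
Ionix's profit: (321/4 - 48)·(43/2) = 693.3750.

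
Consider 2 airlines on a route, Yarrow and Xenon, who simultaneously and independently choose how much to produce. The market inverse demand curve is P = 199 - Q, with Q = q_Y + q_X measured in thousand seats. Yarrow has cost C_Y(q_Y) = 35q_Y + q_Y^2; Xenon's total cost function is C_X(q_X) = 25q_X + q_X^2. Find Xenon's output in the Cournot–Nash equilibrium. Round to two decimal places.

Yarrow's profit: π_Y = (199 - Q)q_Y - (35q_Y + q_Y²). Setting ∂π_Y/∂q_Y = 0: 164 - 4q_Y - (q_X) = 0.
Xenon's first-order condition: 174 - 4q_X - (q_Y) = 0.
Rearranging gives the reaction functions q_Y = (164 - q_X)/4 and q_X = (174 - q_Y)/4.
Solving the pair: q_Y = 482/15, q_X = 532/15.

35.47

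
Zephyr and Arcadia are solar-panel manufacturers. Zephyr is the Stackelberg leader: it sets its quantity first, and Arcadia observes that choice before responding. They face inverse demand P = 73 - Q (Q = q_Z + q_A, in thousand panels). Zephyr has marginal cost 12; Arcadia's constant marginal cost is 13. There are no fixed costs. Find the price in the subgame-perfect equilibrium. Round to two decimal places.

27.50

Solve by backward induction. Given q_Z, the follower Arcadia maximises π_A = (73 - q_Z - q_A)q_A - 13q_A.
Setting the follower's marginal profit to zero, 60 - q_Z - 2q_A = 0, i.e. q_A = (60 - q_Z)/2.
Zephyr substitutes q_A(q_Z) into its own profit: π_Z = q_Z(73 - q_Z - (60 - q_Z)/2) - 12q_Z = (43 - (1/2)q_Z)q_Z - 12q_Z.
The leader's first-order condition 31 - q_Z = 0 yields q_Z = 31.
Then q_A = (60 - 31)/2 = 29/2.
Total output Q = 91/2, so price P = 73 - 91/2 = 55/2.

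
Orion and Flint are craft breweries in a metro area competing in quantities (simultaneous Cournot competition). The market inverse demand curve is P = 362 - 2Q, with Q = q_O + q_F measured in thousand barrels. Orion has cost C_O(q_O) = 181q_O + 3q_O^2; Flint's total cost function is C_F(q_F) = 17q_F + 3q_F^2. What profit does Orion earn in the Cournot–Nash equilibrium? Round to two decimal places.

680.56

Orion's profit: π_O = (362 - 2Q)q_O - (181q_O + 3q_O²). Setting ∂π_O/∂q_O = 0: 181 - 10q_O - 2(q_F) = 0.
Flint's profit: π_F = (362 - 2Q)q_F - (17q_F + 3q_F²). Setting ∂π_F/∂q_F = 0: 345 - 10q_F - 2(q_O) = 0.
Best responses: q_O = (181 - 2q_F)/10, q_F = (345 - 2q_O)/10.
Solving the pair: q_O = 35/3, q_F = 193/6.
Price P = 362 - 2·(263/6) = 823/3.
Orion's profit: (823/3)·(35/3) - 181·(35/3) - 3(35/3)² = 680.5556.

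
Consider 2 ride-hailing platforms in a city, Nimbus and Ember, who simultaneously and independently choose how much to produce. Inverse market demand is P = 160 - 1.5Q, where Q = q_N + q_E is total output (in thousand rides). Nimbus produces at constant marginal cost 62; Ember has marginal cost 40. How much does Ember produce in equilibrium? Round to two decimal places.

31.56

Nimbus's profit: π_N = (160 - 1.5Q)q_N - (62q_N). Setting ∂π_N/∂q_N = 0: 98 - 3q_N - (3/2)(q_E) = 0.
Ember's profit: π_E = (160 - 1.5Q)q_E - (40q_E). Setting ∂π_E/∂q_E = 0: 120 - 3q_E - (3/2)(q_N) = 0.
Rearranging gives the reaction functions q_N = (98 - (3/2)q_E)/3 and q_E = (120 - (3/2)q_N)/3.
Solving the pair: q_N = 152/9, q_E = 284/9.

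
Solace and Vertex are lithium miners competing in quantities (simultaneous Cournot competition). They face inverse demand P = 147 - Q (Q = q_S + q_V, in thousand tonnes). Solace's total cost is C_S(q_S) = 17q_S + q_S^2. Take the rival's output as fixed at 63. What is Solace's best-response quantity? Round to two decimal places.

16.75

With the rival's output fixed at 63, Solace's profit is π_S = (147 - 63 - q_S)q_S - (17q_S + q_S²) = (84 - q_S)q_S - (17q_S + q_S²).
∂π_S/∂q_S = 67 - 4q_S = 0, so q_S = 67/4.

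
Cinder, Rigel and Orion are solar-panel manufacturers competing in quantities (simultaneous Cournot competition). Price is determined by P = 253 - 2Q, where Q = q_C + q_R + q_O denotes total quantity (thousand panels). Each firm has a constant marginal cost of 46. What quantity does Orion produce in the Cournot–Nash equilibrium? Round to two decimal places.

25.88

Each firm earns π_i = (253 - 2Q)q_i - 46q_i.
Setting ∂π_i/∂q_i = 0 with rivals' quantities fixed: 207 - 4q_i - 2·Σ_{j≠i} q_j = 0.
By symmetry each firm produces the same amount; substituting Σ_{j≠i} q_j = 2q_i yields q_i = 207/8.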